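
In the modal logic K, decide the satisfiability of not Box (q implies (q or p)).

1. not Box (q implies (q or p)), w0
2. not (q implies (q or p)), w1
3. q, w1
4. not (q or p), w1
5. not q, w1
6. not p, w1
Accessibility: w0Rw1
Branch closes: q and not q both at w1.
Every branch closes; the branch above is one of them.

Unsatisfiable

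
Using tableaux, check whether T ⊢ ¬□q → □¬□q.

Not valid

Tableau for the negation ¬(¬□q → □¬□q):
1. ¬(¬□q → □¬□q), w0
2. ¬□q, w0
3. ¬□¬□q, w0
4. ¬q, w1
5. □q, w2
6. q, w2
Accessibility: w0Rw0, w0Rw1, w0Rw2, w1Rw1, w2Rw2
The negation has an open branch (countermodel exists).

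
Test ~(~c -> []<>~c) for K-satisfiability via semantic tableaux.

Satisfiable (open branch found)

1. ~(~c -> []<>~c), u
2. ~c, u   [~->-rule on 1]
3. ~[]<>~c, u   [~->-rule on 1]
4. ~<>~c, v   [~[]-rule on 3: fresh world v, uRv]
Accessibility: uRv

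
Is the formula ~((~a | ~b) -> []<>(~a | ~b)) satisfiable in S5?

Unsatisfiable

1. ~((~a | ~b) -> []<>(~a | ~b)), u
2. ~a | ~b, u
3. ~[]<>(~a | ~b), u
4. ~b, u
5. ~<>(~a | ~b), v
6. ~(~a | ~b), u
7. a, u
8. b, u
Accessibility: uRu, uRv, vRu, vRv
Branch closes: b and ~b both at u.
All branches of the tableau close; one closing branch shown above.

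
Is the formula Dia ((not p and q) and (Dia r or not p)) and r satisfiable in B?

Yes, satisfiable

1. Dia ((not p and q) and (Dia r or not p)) and r, w0
2. Dia ((not p and q) and (Dia r or not p)), w0   [and-rule on 1]
3. r, w0   [and-rule on 1]
4. (not p and q) and (Dia r or not p), w1   [Dia-rule on 2: fresh world w1, w0Rw1]
5. not p and q, w1   [and-rule on 4]
6. Dia r or not p, w1   [and-rule on 4]
7. not p, w1   [and-rule on 5]
8. q, w1   [and-rule on 5]
Accessibility: w0Rw0, w0Rw1, w1Rw0, w1Rw1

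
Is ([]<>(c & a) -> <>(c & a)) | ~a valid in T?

Tableau for the negation ~(([]<>(c & a) -> <>(c & a)) | ~a):
1. ~(([]<>(c & a) -> <>(c & a)) | ~a), w0
2. ~([]<>(c & a) -> <>(c & a)), w0   [~|-rule on 1]
3. a, w0   [~|-rule on 1]
4. []<>(c & a), w0   [~->-rule on 2]
5. ~<>(c & a), w0   [~->-rule on 2]
6. <>(c & a), w0   [[]-rule on 4 via w0Rw0]
7. ~(c & a), w0   [~<>-rule on 5 via w0Rw0]
8. ~c, w0   [~&-rule on 7 (branches; this branch)]
9. c & a, w1   [<>-rule on 6: fresh world w1, w0Rw1]
10. c, w1   [&-rule on 9]
11. a, w1   [&-rule on 9]
12. <>(c & a), w1   [[]-rule on 4 via w0Rw1]
13. ~(c & a), w1   [~<>-rule on 5 via w0Rw1]
14. ~a, w1   [~&-rule on 13 (branches; this branch)]
Accessibility: w0Rw0, w0Rw1, w1Rw1
Branch closes: a and ~a both at w1.
Every branch of the negation's tableau closes; the branch above is one of them.

Valid in T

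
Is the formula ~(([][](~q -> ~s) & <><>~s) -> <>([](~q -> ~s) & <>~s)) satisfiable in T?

1. ~(([][](~q -> ~s) & <><>~s) -> <>([](~q -> ~s) & <>~s)), w0
2. [][](~q -> ~s) & <><>~s, w0
3. ~<>([](~q -> ~s) & <>~s), w0
4. [][](~q -> ~s), w0
5. <><>~s, w0
6. ~([](~q -> ~s) & <>~s), w0
7. [](~q -> ~s), w0
8. ~q -> ~s, w0
9. ~<>~s, w0
10. s, w0
11. q, w0
12. <>~s, w1
13. ~([](~q -> ~s) & <>~s), w1
14. [](~q -> ~s), w1
15. ~q -> ~s, w1
16. s, w1
17. ~[](~q -> ~s), w1
18. q, w1
19. ~s, w2
20. ~q -> ~s, w2
21. ~(~q -> ~s), w3
22. ~q, w3
23. s, w3
24. ~q -> ~s, w3
25. ~s, w3
Accessibility: w0Rw0, w0Rw1, w1Rw1, w1Rw2, w1Rw3, w2Rw2, w3Rw3
Branch closes: s and ~s both at w3.
(One branch shown.) All branches close.

Unsatisfiable (every branch closes)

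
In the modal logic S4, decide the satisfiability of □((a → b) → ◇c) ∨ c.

Satisfiable

1. □((a → b) → ◇c) ∨ c, 0
2. c, 0
Accessibility: 0R0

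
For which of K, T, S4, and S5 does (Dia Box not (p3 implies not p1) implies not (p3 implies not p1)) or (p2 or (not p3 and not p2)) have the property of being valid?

S5-tableau for the negation not ((Dia Box not (p3 implies not p1) implies not (p3 implies not p1)) or (p2 or (not p3 and not p2))):
1. not ((Dia Box not (p3 implies not p1) implies not (p3 implies not p1)) or (p2 or (not p3 and not p2))), w0
2. not (Dia Box not (p3 implies not p1) implies not (p3 implies not p1)), w0
3. not (p2 or (not p3 and not p2)), w0
4. Dia Box not (p3 implies not p1), w0
5. p3 implies not p1, w0
6. not p2, w0
7. not (not p3 and not p2), w0
8. not p1, w0
9. p3, w0
10. Box not (p3 implies not p1), w1
11. not (p3 implies not p1), w0
12. p1, w0
Accessibility: w0Rw0, w0Rw1, w1Rw0, w1Rw1
Branch closes: p1 and not p1 both at w0.
Every branch closes (one shown): valid in S5.
S4-tableau for the negation not ((Dia Box not (p3 implies not p1) implies not (p3 implies not p1)) or (p2 or (not p3 and not p2))):
1. not ((Dia Box not (p3 implies not p1) implies not (p3 implies not p1)) or (p2 or (not p3 and not p2))), w0
2. not (Dia Box not (p3 implies not p1) implies not (p3 implies not p1)), w0
3. not (p2 or (not p3 and not p2)), w0
4. Dia Box not (p3 implies not p1), w0
5. p3 implies not p1, w0
6. not p2, w0
7. not (not p3 and not p2), w0
8. not p1, w0
9. p3, w0
10. Box not (p3 implies not p1), w1
11. not (p3 implies not p1), w1
12. p3, w1
13. p1, w1
Accessibility: w0Rw0, w0Rw1, w1Rw1
Complete open branch: countermodel on an S4-frame, so not valid in S4, nor in K, T (the same frame is also a K-frame and a T-frame).

S5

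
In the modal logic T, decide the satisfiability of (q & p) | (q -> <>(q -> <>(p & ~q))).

Yes, satisfiable

1. (q & p) | (q -> <>(q -> <>(p & ~q))), 0
2. q -> <>(q -> <>(p & ~q)), 0   [|-rule on 1 (branches; this branch)]
3. <>(q -> <>(p & ~q)), 0   [->-rule on 2 (branches; this branch)]
4. q -> <>(p & ~q), 1   [<>-rule on 3: fresh world 1, 0R1]
5. <>(p & ~q), 1   [->-rule on 4 (branches; this branch)]
6. p & ~q, 2   [<>-rule on 5: fresh world 2, 1R2]
7. p, 2   [&-rule on 6]
8. ~q, 2   [&-rule on 6]
Accessibility: 0R0, 0R1, 1R1, 1R2, 2R2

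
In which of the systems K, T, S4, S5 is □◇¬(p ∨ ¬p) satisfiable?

K-tableau for the formula:
1. □◇¬(p ∨ ¬p), 0
Complete open branch: satisfiable in K.
T-tableau for the formula:
1. □◇¬(p ∨ ¬p), 0
2. ◇¬(p ∨ ¬p), 0   [□-rule on 1 via 0R0]
3. ¬(p ∨ ¬p), 1   [◇-rule on 2: fresh world 1, 0R1]
4. ¬p, 1   [¬∨-rule on 3]
5. p, 1   [¬∨-rule on 3]
Accessibility: 0R0, 0R1, 1R1
Branch closes: p and ¬p both at 1.
Every branch closes (one shown): unsatisfiable in T, hence also in S4, S5 (every S4/S5-frame is a T-frame).

K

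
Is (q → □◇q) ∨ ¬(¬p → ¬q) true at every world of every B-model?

Tableau for the negation ¬((q → □◇q) ∨ ¬(¬p → ¬q)):
1. ¬((q → □◇q) ∨ ¬(¬p → ¬q)), w0
2. ¬(q → □◇q), w0
3. ¬p → ¬q, w0
4. q, w0
5. ¬□◇q, w0
6. p, w0
7. ¬◇q, w1
8. ¬q, w0
Accessibility: w0Rw0, w0Rw1, w1Rw0, w1Rw1
Branch closes: q and ¬q both at w0.
All branches of the negation close; one closing branch shown above.

Valid in B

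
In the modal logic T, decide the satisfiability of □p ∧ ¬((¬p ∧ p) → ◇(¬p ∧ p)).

Unsatisfiable (every branch closes)

1. □p ∧ ¬((¬p ∧ p) → ◇(¬p ∧ p)), 0
2. □p, 0   [∧-rule on 1]
3. ¬((¬p ∧ p) → ◇(¬p ∧ p)), 0   [∧-rule on 1]
4. ¬p ∧ p, 0   [¬→-rule on 3]
5. ¬◇(¬p ∧ p), 0   [¬→-rule on 3]
6. ¬p, 0   [∧-rule on 4]
7. p, 0   [∧-rule on 4]
Accessibility: 0R0
Branch closes: p and ¬p both at 0.
All branches of the tableau close; one closing branch shown above.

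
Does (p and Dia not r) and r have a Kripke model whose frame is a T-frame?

Yes, satisfiable

1. (p and Dia not r) and r, 0
2. p and Dia not r, 0
3. r, 0
4. p, 0
5. Dia not r, 0
6. not r, 1
Accessibility: 0R0, 0R1, 1R1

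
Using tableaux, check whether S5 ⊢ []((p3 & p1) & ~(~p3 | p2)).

Tableau for the negation ~[]((p3 & p1) & ~(~p3 | p2)):
1. ~[]((p3 & p1) & ~(~p3 | p2)), u
2. ~((p3 & p1) & ~(~p3 | p2)), v
3. ~p3 | p2, v
4. p2, v
Accessibility: uRu, uRv, vRu, vRv
The negation has an open branch (countermodel exists).

No, not valid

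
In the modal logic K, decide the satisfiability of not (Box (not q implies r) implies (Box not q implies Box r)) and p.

1. not (Box (not q implies r) implies (Box not q implies Box r)) and p, 0
2. not (Box (not q implies r) implies (Box not q implies Box r)), 0   [and-rule on 1]
3. p, 0   [and-rule on 1]
4. Box (not q implies r), 0   [neg-implies-rule on 2]
5. not (Box not q implies Box r), 0   [neg-implies-rule on 2]
6. Box not q, 0   [neg-implies-rule on 5]
7. not Box r, 0   [neg-implies-rule on 5]
8. not r, 1   [neg-Box-rule on 7: fresh world 1, 0R1]
9. not q implies r, 1   [Box-rule on 4 via 0R1]
10. not q, 1   [Box-rule on 6 via 0R1]
11. r, 1   [implies-rule on 9 (branches; this branch)]
Accessibility: 0R1
Branch closes: r and not r both at 1.
Every branch closes; the branch above is one of them.

Unsatisfiable (every branch closes)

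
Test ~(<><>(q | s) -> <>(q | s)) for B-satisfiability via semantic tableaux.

1. ~(<><>(q | s) -> <>(q | s)), u
2. <><>(q | s), u
3. ~<>(q | s), u
4. ~(q | s), u
5. ~q, u
6. ~s, u
7. <>(q | s), v
8. ~(q | s), v
9. ~q, v
10. ~s, v
11. q | s, w
12. s, w
Accessibility: uRu, uRv, vRu, vRv, vRw, wRv, wRw

Yes, satisfiable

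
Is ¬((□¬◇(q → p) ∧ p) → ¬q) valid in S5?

Invalid (countermodel exists)

Tableau for the negation (□¬◇(q → p) ∧ p) → ¬q:
1. (□¬◇(q → p) ∧ p) → ¬q, u
2. ¬q, u
Accessibility: uRu
The negation has an open branch (countermodel exists).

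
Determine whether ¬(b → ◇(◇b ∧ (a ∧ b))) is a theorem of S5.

Tableau for the negation b → ◇(◇b ∧ (a ∧ b)):
1. b → ◇(◇b ∧ (a ∧ b)), u
2. ◇(◇b ∧ (a ∧ b)), u
3. ◇b ∧ (a ∧ b), v
4. ◇b, v
5. a ∧ b, v
6. a, v
7. b, v
8. b, w
Accessibility: uRu, uRv, uRw, vRu, vRv, vRw, wRu, wRv, wRw
The negation has an open branch (countermodel exists).

Invalid (countermodel exists)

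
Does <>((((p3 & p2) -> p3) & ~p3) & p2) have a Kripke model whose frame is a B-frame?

1. <>((((p3 & p2) -> p3) & ~p3) & p2), u
2. (((p3 & p2) -> p3) & ~p3) & p2, v
3. ((p3 & p2) -> p3) & ~p3, v
4. p2, v
5. (p3 & p2) -> p3, v
6. ~p3, v
7. ~(p3 & p2), v
Accessibility: uRu, uRv, vRu, vRv

Yes, satisfiable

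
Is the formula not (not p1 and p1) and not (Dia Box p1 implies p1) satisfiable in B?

1. not (not p1 and p1) and not (Dia Box p1 implies p1), w0
2. not (not p1 and p1), w0
3. not (Dia Box p1 implies p1), w0
4. Dia Box p1, w0
5. not p1, w0
6. Box p1, w1
7. p1, w0
Accessibility: w0Rw0, w0Rw1, w1Rw0, w1Rw1
Branch closes: p1 and not p1 both at w0.
Every branch closes; the branch above is one of them.

No, unsatisfiable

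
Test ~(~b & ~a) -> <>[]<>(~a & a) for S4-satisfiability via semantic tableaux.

1. ~(~b & ~a) -> <>[]<>(~a & a), u
2. ~b & ~a, u   [->-rule on 1 (branches; this branch)]
3. ~b, u   [&-rule on 2]
4. ~a, u   [&-rule on 2]
Accessibility: uRu

Satisfiable (open branch found)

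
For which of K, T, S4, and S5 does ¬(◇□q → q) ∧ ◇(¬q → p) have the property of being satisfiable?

K, T, S4

S5-tableau for the formula:
1. ¬(◇□q → q) ∧ ◇(¬q → p), u
2. ¬(◇□q → q), u
3. ◇(¬q → p), u
4. ◇□q, u
5. ¬q, u
6. ¬q → p, v
7. p, v
8. □q, w
9. q, u
Accessibility: uRu, uRv, uRw, vRu, vRv, vRw, wRu, wRv, wRw
Branch closes: q and ¬q both at u.
Every branch closes (one shown): unsatisfiable in S5.
S4-tableau for the formula:
1. ¬(◇□q → q) ∧ ◇(¬q → p), u
2. ¬(◇□q → q), u
3. ◇(¬q → p), u
4. ◇□q, u
5. ¬q, u
6. ¬q → p, v
7. p, v
8. □q, w
9. q, w
Accessibility: uRu, uRv, uRw, vRv, wRw
Complete open branch: satisfiable in S4, hence also in K, T (this S4-model is also a K-model and a T-model).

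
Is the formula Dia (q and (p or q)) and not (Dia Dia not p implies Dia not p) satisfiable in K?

1. Dia (q and (p or q)) and not (Dia Dia not p implies Dia not p), u
2. Dia (q and (p or q)), u   [and-rule on 1]
3. not (Dia Dia not p implies Dia not p), u   [and-rule on 1]
4. Dia Dia not p, u   [neg-implies-rule on 3]
5. not Dia not p, u   [neg-implies-rule on 3]
6. q and (p or q), v   [Dia-rule on 2: fresh world v, uRv]
7. q, v   [and-rule on 6]
8. p or q, v   [and-rule on 6]
9. p, v   [neg-Dia-rule on 5 via uRv]
10. Dia not p, w   [Dia-rule on 4: fresh world w, uRw]
11. p, w   [neg-Dia-rule on 5 via uRw]
12. not p, x   [Dia-rule on 10: fresh world x, wRx]
Accessibility: uRv, uRw, wRx

Satisfiable (open branch found)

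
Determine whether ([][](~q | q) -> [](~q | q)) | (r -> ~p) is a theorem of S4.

Tableau for the negation ~(([][](~q | q) -> [](~q | q)) | (r -> ~p)):
1. ~(([][](~q | q) -> [](~q | q)) | (r -> ~p)), u
2. ~([][](~q | q) -> [](~q | q)), u
3. ~(r -> ~p), u
4. [][](~q | q), u
5. ~[](~q | q), u
6. r, u
7. p, u
8. [](~q | q), u
9. ~q | q, u
10. q, u
11. ~(~q | q), v
12. q, v
13. ~q, v
Accessibility: uRu, uRv, vRv
Branch closes: q and ~q both at v.
All branches of the negation close; one closing branch shown above.

Valid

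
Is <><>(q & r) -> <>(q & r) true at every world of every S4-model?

Tableau for the negation ~(<><>(q & r) -> <>(q & r)):
1. ~(<><>(q & r) -> <>(q & r)), 0
2. <><>(q & r), 0   [~->-rule on 1]
3. ~<>(q & r), 0   [~->-rule on 1]
4. ~(q & r), 0   [~<>-rule on 3 via 0R0]
5. ~r, 0   [~&-rule on 4 (branches; this branch)]
6. <>(q & r), 1   [<>-rule on 2: fresh world 1, 0R1]
7. ~(q & r), 1   [~<>-rule on 3 via 0R1]
8. ~r, 1   [~&-rule on 7 (branches; this branch)]
9. q & r, 2   [<>-rule on 6: fresh world 2, 1R2]
10. q, 2   [&-rule on 9]
11. r, 2   [&-rule on 9]
12. ~(q & r), 2   [~<>-rule on 3 via 0R2]
13. ~r, 2   [~&-rule on 12 (branches; this branch)]
Accessibility: 0R0, 0R1, 0R2, 1R1, 1R2, 2R2
Branch closes: r and ~r both at 2.
All branches of the negation close; one closing branch shown above.

Valid in S4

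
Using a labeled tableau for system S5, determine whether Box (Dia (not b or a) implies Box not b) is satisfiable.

Yes, satisfiable

1. Box (Dia (not b or a) implies Box not b), 0
2. Dia (not b or a) implies Box not b, 0
3. Box not b, 0
4. not b, 0
Accessibility: 0R0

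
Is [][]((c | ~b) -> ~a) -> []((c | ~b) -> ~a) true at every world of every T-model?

Valid in T

Tableau for the negation ~([][]((c | ~b) -> ~a) -> []((c | ~b) -> ~a)):
1. ~([][]((c | ~b) -> ~a) -> []((c | ~b) -> ~a)), u
2. [][]((c | ~b) -> ~a), u   [~->-rule on 1]
3. ~[]((c | ~b) -> ~a), u   [~->-rule on 1]
4. []((c | ~b) -> ~a), u   [[]-rule on 2 via uRu]
5. (c | ~b) -> ~a, u   [[]-rule on 4 via uRu]
6. ~(c | ~b), u   [->-rule on 5 (branches; this branch)]
7. ~c, u   [~|-rule on 6]
8. b, u   [~|-rule on 6]
9. ~((c | ~b) -> ~a), v   [~[]-rule on 3: fresh world v, uRv]
10. c | ~b, v   [~->-rule on 9]
11. a, v   [~->-rule on 9]
12. []((c | ~b) -> ~a), v   [[]-rule on 2 via uRv]
13. (c | ~b) -> ~a, v   [[]-rule on 4 via uRv]
14. ~b, v   [|-rule on 10 (branches; this branch)]
15. ~(c | ~b), v   [->-rule on 13 (branches; this branch)]
16. ~c, v   [~|-rule on 15]
17. b, v   [~|-rule on 15]
Accessibility: uRu, uRv, vRv
Branch closes: b and ~b both at v.
Every branch of the negation's tableau closes; the branch above is one of them.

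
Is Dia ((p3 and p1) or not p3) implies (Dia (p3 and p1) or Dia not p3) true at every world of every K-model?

Tableau for the negation not (Dia ((p3 and p1) or not p3) implies (Dia (p3 and p1) or Dia not p3)):
1. not (Dia ((p3 and p1) or not p3) implies (Dia (p3 and p1) or Dia not p3)), 0
2. Dia ((p3 and p1) or not p3), 0
3. not (Dia (p3 and p1) or Dia not p3), 0
4. not Dia (p3 and p1), 0
5. not Dia not p3, 0
6. (p3 and p1) or not p3, 1
7. not (p3 and p1), 1
8. p3, 1
9. p3 and p1, 1
10. p1, 1
11. not p1, 1
Accessibility: 0R1
Branch closes: p1 and not p1 both at 1.
Every branch of the negation's tableau closes; the branch above is one of them.

Valid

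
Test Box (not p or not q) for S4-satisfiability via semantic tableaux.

Satisfiable

1. Box (not p or not q), u
2. not p or not q, u
3. not q, u
Accessibility: uRu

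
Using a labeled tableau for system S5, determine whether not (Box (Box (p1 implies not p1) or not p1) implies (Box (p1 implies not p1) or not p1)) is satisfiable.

1. not (Box (Box (p1 implies not p1) or not p1) implies (Box (p1 implies not p1) or not p1)), u
2. Box (Box (p1 implies not p1) or not p1), u
3. not (Box (p1 implies not p1) or not p1), u
4. not Box (p1 implies not p1), u
5. p1, u
6. Box (p1 implies not p1) or not p1, u
7. Box (p1 implies not p1), u
8. p1 implies not p1, u
9. not p1, u
Accessibility: uRu
Branch closes: p1 and not p1 both at u.
(One branch shown.) All branches close.

Unsatisfiable (every branch closes)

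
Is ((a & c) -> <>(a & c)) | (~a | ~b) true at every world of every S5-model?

Tableau for the negation ~(((a & c) -> <>(a & c)) | (~a | ~b)):
1. ~(((a & c) -> <>(a & c)) | (~a | ~b)), w0
2. ~((a & c) -> <>(a & c)), w0
3. ~(~a | ~b), w0
4. a & c, w0
5. ~<>(a & c), w0
6. a, w0
7. b, w0
8. c, w0
9. ~(a & c), w0
10. ~c, w0
Accessibility: w0Rw0
Branch closes: c and ~c both at w0.
Every branch of the negation's tableau closes; the branch above is one of them.

Valid in S5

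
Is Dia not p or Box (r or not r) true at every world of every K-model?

Valid in K

Tableau for the negation not (Dia not p or Box (r or not r)):
1. not (Dia not p or Box (r or not r)), w0
2. not Dia not p, w0   [neg-or-rule on 1]
3. not Box (r or not r), w0   [neg-or-rule on 1]
4. not (r or not r), w1   [neg-Box-rule on 3: fresh world w1, w0Rw1]
5. not r, w1   [neg-or-rule on 4]
6. r, w1   [neg-or-rule on 4]
Accessibility: w0Rw1
Branch closes: r and not r both at w1.
Every branch of the negation's tableau closes; the branch above is one of them.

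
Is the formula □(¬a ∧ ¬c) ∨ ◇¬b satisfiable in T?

1. □(¬a ∧ ¬c) ∨ ◇¬b, u
2. ◇¬b, u
3. ¬b, v
Accessibility: uRu, uRv, vRv

Yes, satisfiable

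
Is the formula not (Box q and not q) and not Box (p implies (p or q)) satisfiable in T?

1. not (Box q and not q) and not Box (p implies (p or q)), w0
2. not (Box q and not q), w0
3. not Box (p implies (p or q)), w0
4. q, w0
5. not (p implies (p or q)), w1
6. p, w1
7. not (p or q), w1
8. not p, w1
9. not q, w1
Accessibility: w0Rw0, w0Rw1, w1Rw1
Branch closes: p and not p both at w1.
(One branch shown.) All branches close.

No, unsatisfiable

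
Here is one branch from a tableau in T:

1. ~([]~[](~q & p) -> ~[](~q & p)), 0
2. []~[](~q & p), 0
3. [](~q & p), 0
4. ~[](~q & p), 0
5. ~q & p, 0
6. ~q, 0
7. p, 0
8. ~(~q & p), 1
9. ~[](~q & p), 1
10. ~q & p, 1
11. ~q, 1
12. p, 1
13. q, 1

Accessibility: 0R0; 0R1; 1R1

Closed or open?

Both q and ~q appear at 1.

Closed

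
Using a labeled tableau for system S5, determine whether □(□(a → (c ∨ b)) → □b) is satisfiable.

1. □(□(a → (c ∨ b)) → □b), w0
2. □(a → (c ∨ b)) → □b, w0
3. □b, w0
4. b, w0
Accessibility: w0Rw0

Yes, satisfiable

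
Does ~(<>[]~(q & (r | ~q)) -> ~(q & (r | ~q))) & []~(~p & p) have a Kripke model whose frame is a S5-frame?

Unsatisfiable

1. ~(<>[]~(q & (r | ~q)) -> ~(q & (r | ~q))) & []~(~p & p), u
2. ~(<>[]~(q & (r | ~q)) -> ~(q & (r | ~q))), u   [&-rule on 1]
3. []~(~p & p), u   [&-rule on 1]
4. <>[]~(q & (r | ~q)), u   [~->-rule on 2]
5. q & (r | ~q), u   [~->-rule on 2]
6. q, u   [&-rule on 5]
7. r | ~q, u   [&-rule on 5]
8. ~(~p & p), u   [[]-rule on 3 via uRu]
9. r, u   [|-rule on 7 (branches; this branch)]
10. ~p, u   [~&-rule on 8 (branches; this branch)]
11. []~(q & (r | ~q)), v   [<>-rule on 4: fresh world v, uRv]
12. ~(~p & p), v   [[]-rule on 3 via uRv]
13. ~(q & (r | ~q)), u   [[]-rule on 11 via vRu]
14. ~(q & (r | ~q)), v   [[]-rule on 11 via vRv]
15. ~p, v   [~&-rule on 12 (branches; this branch)]
16. ~(r | ~q), u   [~&-rule on 13 (branches; this branch)]
17. ~r, u   [~|-rule on 16]
Accessibility: uRu, uRv, vRu, vRv
Branch closes: r and ~r both at u.
Every branch closes; the branch above is one of them.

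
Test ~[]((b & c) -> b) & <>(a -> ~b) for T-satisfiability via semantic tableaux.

1. ~[]((b & c) -> b) & <>(a -> ~b), u
2. ~[]((b & c) -> b), u   [&-rule on 1]
3. <>(a -> ~b), u   [&-rule on 1]
4. ~((b & c) -> b), v   [~[]-rule on 2: fresh world v, uRv]
5. b & c, v   [~->-rule on 4]
6. ~b, v   [~->-rule on 4]
7. b, v   [&-rule on 5]
8. c, v   [&-rule on 5]
Accessibility: uRu, uRv, vRv
Branch closes: b and ~b both at v.
Every branch closes; the branch above is one of them.

Unsatisfiable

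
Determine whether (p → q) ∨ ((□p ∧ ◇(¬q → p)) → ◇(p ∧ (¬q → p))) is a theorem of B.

Tableau for the negation ¬((p → q) ∨ ((□p ∧ ◇(¬q → p)) → ◇(p ∧ (¬q → p)))):
1. ¬((p → q) ∨ ((□p ∧ ◇(¬q → p)) → ◇(p ∧ (¬q → p)))), 0
2. ¬(p → q), 0
3. ¬((□p ∧ ◇(¬q → p)) → ◇(p ∧ (¬q → p))), 0
4. p, 0
5. ¬q, 0
6. □p ∧ ◇(¬q → p), 0
7. ¬◇(p ∧ (¬q → p)), 0
8. □p, 0
9. ◇(¬q → p), 0
10. ¬(p ∧ (¬q → p)), 0
11. ¬(¬q → p), 0
12. ¬p, 0
Accessibility: 0R0
Branch closes: p and ¬p both at 0.
Every branch of the negation's tableau closes; the branch above is one of them.

Yes, valid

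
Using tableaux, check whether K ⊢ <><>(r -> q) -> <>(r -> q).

Invalid (countermodel exists)

Tableau for the negation ~(<><>(r -> q) -> <>(r -> q)):
1. ~(<><>(r -> q) -> <>(r -> q)), u
2. <><>(r -> q), u
3. ~<>(r -> q), u
4. <>(r -> q), v
5. ~(r -> q), v
6. r, v
7. ~q, v
8. r -> q, w
9. q, w
Accessibility: uRv, vRw
The negation has an open branch (countermodel exists).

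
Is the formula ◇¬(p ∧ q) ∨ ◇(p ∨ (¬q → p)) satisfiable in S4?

Yes, satisfiable

1. ◇¬(p ∧ q) ∨ ◇(p ∨ (¬q → p)), u
2. ◇(p ∨ (¬q → p)), u
3. p ∨ (¬q → p), v
4. ¬q → p, v
5. p, v
Accessibility: uRu, uRv, vRv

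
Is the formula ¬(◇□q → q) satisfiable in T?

1. ¬(◇□q → q), w0
2. ◇□q, w0
3. ¬q, w0
4. □q, w1
5. q, w1
Accessibility: w0Rw0, w0Rw1, w1Rw1

Satisfiable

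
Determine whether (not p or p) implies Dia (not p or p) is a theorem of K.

Tableau for the negation not ((not p or p) implies Dia (not p or p)):
1. not ((not p or p) implies Dia (not p or p)), u
2. not p or p, u
3. not Dia (not p or p), u
4. p, u
The negation has an open branch (countermodel exists).

Invalid (countermodel exists)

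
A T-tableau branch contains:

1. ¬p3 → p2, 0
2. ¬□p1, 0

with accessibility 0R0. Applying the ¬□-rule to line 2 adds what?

a fresh world 1 with 0R1, and ¬p1 at 1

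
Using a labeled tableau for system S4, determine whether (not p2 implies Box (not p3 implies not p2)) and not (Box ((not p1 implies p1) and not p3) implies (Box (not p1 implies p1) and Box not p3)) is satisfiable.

Unsatisfiable

1. (not p2 implies Box (not p3 implies not p2)) and not (Box ((not p1 implies p1) and not p3) implies (Box (not p1 implies p1) and Box not p3)), 0
2. not p2 implies Box (not p3 implies not p2), 0
3. not (Box ((not p1 implies p1) and not p3) implies (Box (not p1 implies p1) and Box not p3)), 0
4. Box ((not p1 implies p1) and not p3), 0
5. not (Box (not p1 implies p1) and Box not p3), 0
6. (not p1 implies p1) and not p3, 0
7. not p1 implies p1, 0
8. not p3, 0
9. Box (not p3 implies not p2), 0
10. not p3 implies not p2, 0
11. not Box (not p1 implies p1), 0
12. p1, 0
13. not p2, 0
14. not (not p1 implies p1), 1
15. not p1, 1
16. (not p1 implies p1) and not p3, 1
17. not p1 implies p1, 1
18. not p3, 1
19. not p3 implies not p2, 1
20. p1, 1
Accessibility: 0R0, 0R1, 1R1
Branch closes: p1 and not p1 both at 1.
(One branch shown.) All branches close.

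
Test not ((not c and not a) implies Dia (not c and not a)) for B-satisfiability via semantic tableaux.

1. not ((not c and not a) implies Dia (not c and not a)), w0
2. not c and not a, w0   [neg-implies-rule on 1]
3. not Dia (not c and not a), w0   [neg-implies-rule on 1]
4. not c, w0   [and-rule on 2]
5. not a, w0   [and-rule on 2]
6. not (not c and not a), w0   [neg-Dia-rule on 3 via w0Rw0]
7. a, w0   [neg-and-rule on 6 (branches; this branch)]
Accessibility: w0Rw0
Branch closes: a and not a both at w0.
Every branch closes; the branch above is one of them.

No, unsatisfiable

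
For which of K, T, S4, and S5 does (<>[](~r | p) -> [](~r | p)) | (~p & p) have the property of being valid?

S4-tableau for the negation ~((<>[](~r | p) -> [](~r | p)) | (~p & p)):
1. ~((<>[](~r | p) -> [](~r | p)) | (~p & p)), w0
2. ~(<>[](~r | p) -> [](~r | p)), w0
3. ~(~p & p), w0
4. <>[](~r | p), w0
5. ~[](~r | p), w0
6. ~p, w0
7. [](~r | p), w1
8. ~r | p, w1
9. p, w1
10. ~(~r | p), w2
11. r, w2
12. ~p, w2
Accessibility: w0Rw0, w0Rw1, w0Rw2, w1Rw1, w2Rw2
Complete open branch: countermodel on an S4-frame, so not valid in S4, nor in K, T (the same frame is also a K-frame and a T-frame).
S5-tableau for the negation ~((<>[](~r | p) -> [](~r | p)) | (~p & p)):
1. ~((<>[](~r | p) -> [](~r | p)) | (~p & p)), w0
2. ~(<>[](~r | p) -> [](~r | p)), w0
3. ~(~p & p), w0
4. <>[](~r | p), w0
5. ~[](~r | p), w0
6. ~p, w0
7. [](~r | p), w1
8. ~r | p, w0
9. ~r | p, w1
10. ~r, w0
11. p, w1
12. ~(~r | p), w2
13. r, w2
14. ~p, w2
15. ~r | p, w2
16. p, w2
Accessibility: w0Rw0, w0Rw1, w0Rw2, w1Rw0, w1Rw1, w1Rw2, w2Rw0, w2Rw1, w2Rw2
Branch closes: p and ~p both at w2.
Every branch closes (one shown): valid in S5.

S5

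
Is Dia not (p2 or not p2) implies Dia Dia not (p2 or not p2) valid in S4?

Yes, valid

Tableau for the negation not (Dia not (p2 or not p2) implies Dia Dia not (p2 or not p2)):
1. not (Dia not (p2 or not p2) implies Dia Dia not (p2 or not p2)), 0
2. Dia not (p2 or not p2), 0
3. not Dia Dia not (p2 or not p2), 0
4. not Dia not (p2 or not p2), 0
5. p2 or not p2, 0
6. not p2, 0
7. not (p2 or not p2), 1
8. not p2, 1
9. p2, 1
Accessibility: 0R0, 0R1, 1R1
Branch closes: p2 and not p2 both at 1.
Every branch of the negation's tableau closes; the branch above is one of them.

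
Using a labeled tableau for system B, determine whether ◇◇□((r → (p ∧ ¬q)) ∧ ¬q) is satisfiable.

1. ◇◇□((r → (p ∧ ¬q)) ∧ ¬q), u
2. ◇□((r → (p ∧ ¬q)) ∧ ¬q), v
3. □((r → (p ∧ ¬q)) ∧ ¬q), w
4. (r → (p ∧ ¬q)) ∧ ¬q, v
5. r → (p ∧ ¬q), v
6. ¬q, v
7. (r → (p ∧ ¬q)) ∧ ¬q, w
8. r → (p ∧ ¬q), w
9. ¬q, w
10. p ∧ ¬q, v
11. p, v
12. p ∧ ¬q, w
13. p, w
Accessibility: uRu, uRv, vRu, vRv, vRw, wRv, wRw

Satisfiable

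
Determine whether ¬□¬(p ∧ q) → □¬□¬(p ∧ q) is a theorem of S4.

Tableau for the negation ¬(¬□¬(p ∧ q) → □¬□¬(p ∧ q)):
1. ¬(¬□¬(p ∧ q) → □¬□¬(p ∧ q)), 0
2. ¬□¬(p ∧ q), 0   [¬→-rule on 1]
3. ¬□¬□¬(p ∧ q), 0   [¬→-rule on 1]
4. p ∧ q, 1   [¬□-rule on 2: fresh world 1, 0R1]
5. p, 1   [∧-rule on 4]
6. q, 1   [∧-rule on 4]
7. □¬(p ∧ q), 2   [¬□-rule on 3: fresh world 2, 0R2]
8. ¬(p ∧ q), 2   [□-rule on 7 via 2R2]
9. ¬q, 2   [¬∧-rule on 8 (branches; this branch)]
Accessibility: 0R0, 0R1, 0R2, 1R1, 2R2
The negation has an open branch (countermodel exists).

No, not valid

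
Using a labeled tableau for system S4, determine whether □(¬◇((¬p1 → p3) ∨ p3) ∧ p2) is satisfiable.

1. □(¬◇((¬p1 → p3) ∨ p3) ∧ p2), u
2. ¬◇((¬p1 → p3) ∨ p3) ∧ p2, u
3. ¬◇((¬p1 → p3) ∨ p3), u
4. p2, u
5. ¬((¬p1 → p3) ∨ p3), u
6. ¬(¬p1 → p3), u
7. ¬p3, u
8. ¬p1, u
Accessibility: uRu

Yes, satisfiable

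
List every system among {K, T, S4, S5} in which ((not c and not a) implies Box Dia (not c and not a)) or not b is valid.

S5

S5-tableau for the negation not (((not c and not a) implies Box Dia (not c and not a)) or not b):
1. not (((not c and not a) implies Box Dia (not c and not a)) or not b), 0
2. not ((not c and not a) implies Box Dia (not c and not a)), 0
3. b, 0
4. not c and not a, 0
5. not Box Dia (not c and not a), 0
6. not c, 0
7. not a, 0
8. not Dia (not c and not a), 1
9. not (not c and not a), 0
10. not (not c and not a), 1
11. a, 0
Accessibility: 0R0, 0R1, 1R0, 1R1
Branch closes: a and not a both at 0.
Every branch closes (one shown): valid in S5.
S4-tableau for the negation not (((not c and not a) implies Box Dia (not c and not a)) or not b):
1. not (((not c and not a) implies Box Dia (not c and not a)) or not b), 0
2. not ((not c and not a) implies Box Dia (not c and not a)), 0
3. b, 0
4. not c and not a, 0
5. not Box Dia (not c and not a), 0
6. not c, 0
7. not a, 0
8. not Dia (not c and not a), 1
9. not (not c and not a), 1
10. a, 1
Accessibility: 0R0, 0R1, 1R1
Complete open branch: countermodel on an S4-frame, so not valid in S4, nor in K, T (the same frame is also a K-frame and a T-frame).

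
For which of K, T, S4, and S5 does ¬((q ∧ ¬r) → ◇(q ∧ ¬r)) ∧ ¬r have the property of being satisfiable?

T-tableau for the formula:
1. ¬((q ∧ ¬r) → ◇(q ∧ ¬r)) ∧ ¬r, w0
2. ¬((q ∧ ¬r) → ◇(q ∧ ¬r)), w0
3. ¬r, w0
4. q ∧ ¬r, w0
5. ¬◇(q ∧ ¬r), w0
6. q, w0
7. ¬(q ∧ ¬r), w0
8. r, w0
Accessibility: w0Rw0
Branch closes: r and ¬r both at w0.
Every branch closes (one shown): unsatisfiable in T, hence also in S4, S5 (every S4/S5-frame is a T-frame).
K-tableau for the formula:
1. ¬((q ∧ ¬r) → ◇(q ∧ ¬r)) ∧ ¬r, w0
2. ¬((q ∧ ¬r) → ◇(q ∧ ¬r)), w0
3. ¬r, w0
4. q ∧ ¬r, w0
5. ¬◇(q ∧ ¬r), w0
6. q, w0
Complete open branch: satisfiable in K.

K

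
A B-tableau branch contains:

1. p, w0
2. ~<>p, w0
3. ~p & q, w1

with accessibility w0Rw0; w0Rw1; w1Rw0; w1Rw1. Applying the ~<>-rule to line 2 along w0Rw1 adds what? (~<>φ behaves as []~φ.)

~p, w1

~<>φ behaves as []~φ: propagate the negated body to each accessible world.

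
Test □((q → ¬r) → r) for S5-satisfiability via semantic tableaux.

1. □((q → ¬r) → r), 0
2. (q → ¬r) → r, 0   [□-rule on 1 via 0R0]
3. r, 0   [→-rule on 2 (branches; this branch)]
Accessibility: 0R0

Satisfiable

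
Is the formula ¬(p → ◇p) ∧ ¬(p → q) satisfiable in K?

1. ¬(p → ◇p) ∧ ¬(p → q), u
2. ¬(p → ◇p), u
3. ¬(p → q), u
4. p, u
5. ¬◇p, u
6. ¬q, u

Yes, satisfiable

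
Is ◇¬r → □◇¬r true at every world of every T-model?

No, not valid

Tableau for the negation ¬(◇¬r → □◇¬r):
1. ¬(◇¬r → □◇¬r), u
2. ◇¬r, u
3. ¬□◇¬r, u
4. ¬r, v
5. ¬◇¬r, w
6. r, w
Accessibility: uRu, uRv, uRw, vRv, wRw
The negation has an open branch (countermodel exists).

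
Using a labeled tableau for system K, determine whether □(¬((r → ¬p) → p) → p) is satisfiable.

Yes, satisfiable

1. □(¬((r → ¬p) → p) → p), w0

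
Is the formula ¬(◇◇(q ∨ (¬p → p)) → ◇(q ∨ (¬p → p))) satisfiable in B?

Yes, satisfiable

1. ¬(◇◇(q ∨ (¬p → p)) → ◇(q ∨ (¬p → p))), w0
2. ◇◇(q ∨ (¬p → p)), w0   [¬→-rule on 1]
3. ¬◇(q ∨ (¬p → p)), w0   [¬→-rule on 1]
4. ¬(q ∨ (¬p → p)), w0   [¬◇-rule on 3 via w0Rw0]
5. ¬q, w0   [¬∨-rule on 4]
6. ¬(¬p → p), w0   [¬∨-rule on 4]
7. ¬p, w0   [¬→-rule on 6]
8. ◇(q ∨ (¬p → p)), w1   [◇-rule on 2: fresh world w1, w0Rw1]
9. ¬(q ∨ (¬p → p)), w1   [¬◇-rule on 3 via w0Rw1]
10. ¬q, w1   [¬∨-rule on 9]
11. ¬(¬p → p), w1   [¬∨-rule on 9]
12. ¬p, w1   [¬→-rule on 11]
13. q ∨ (¬p → p), w2   [◇-rule on 8: fresh world w2, w1Rw2]
14. ¬p → p, w2   [∨-rule on 13 (branches; this branch)]
15. p, w2   [→-rule on 14 (branches; this branch)]
Accessibility: w0Rw0, w0Rw1, w1Rw0, w1Rw1, w1Rw2, w2Rw1, w2Rw2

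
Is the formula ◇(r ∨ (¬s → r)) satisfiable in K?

Satisfiable

1. ◇(r ∨ (¬s → r)), 0
2. r ∨ (¬s → r), 1
3. ¬s → r, 1
4. r, 1
Accessibility: 0R1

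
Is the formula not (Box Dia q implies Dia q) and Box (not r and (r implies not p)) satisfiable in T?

No, unsatisfiable

1. not (Box Dia q implies Dia q) and Box (not r and (r implies not p)), w0
2. not (Box Dia q implies Dia q), w0
3. Box (not r and (r implies not p)), w0
4. Box Dia q, w0
5. not Dia q, w0
6. not r and (r implies not p), w0
7. not r, w0
8. r implies not p, w0
9. Dia q, w0
10. not q, w0
11. not p, w0
12. q, w1
13. not r and (r implies not p), w1
14. not r, w1
15. r implies not p, w1
16. Dia q, w1
17. not q, w1
Accessibility: w0Rw0, w0Rw1, w1Rw1
Branch closes: q and not q both at w1.
All branches of the tableau close; one closing branch shown above.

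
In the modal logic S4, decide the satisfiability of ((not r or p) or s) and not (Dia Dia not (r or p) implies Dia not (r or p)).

1. ((not r or p) or s) and not (Dia Dia not (r or p) implies Dia not (r or p)), u
2. (not r or p) or s, u
3. not (Dia Dia not (r or p) implies Dia not (r or p)), u
4. Dia Dia not (r or p), u
5. not Dia not (r or p), u
6. r or p, u
7. not r or p, u
8. p, u
9. Dia not (r or p), v
10. r or p, v
11. p, v
12. not (r or p), w
13. not r, w
14. not p, w
15. r or p, w
16. p, w
Accessibility: uRu, uRv, uRw, vRv, vRw, wRw
Branch closes: p and not p both at w.
All branches of the tableau close; one closing branch shown above.

Unsatisfiable (every branch closes)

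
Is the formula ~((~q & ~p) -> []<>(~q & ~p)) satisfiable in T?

1. ~((~q & ~p) -> []<>(~q & ~p)), u
2. ~q & ~p, u
3. ~[]<>(~q & ~p), u
4. ~q, u
5. ~p, u
6. ~<>(~q & ~p), v
7. ~(~q & ~p), v
8. p, v
Accessibility: uRu, uRv, vRv

Satisfiable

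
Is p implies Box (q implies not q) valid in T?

Tableau for the negation not (p implies Box (q implies not q)):
1. not (p implies Box (q implies not q)), w0
2. p, w0   [neg-implies-rule on 1]
3. not Box (q implies not q), w0   [neg-implies-rule on 1]
4. not (q implies not q), w1   [neg-Box-rule on 3: fresh world w1, w0Rw1]
5. q, w1   [neg-implies-rule on 4]
Accessibility: w0Rw0, w0Rw1, w1Rw1
The negation has an open branch (countermodel exists).

Not valid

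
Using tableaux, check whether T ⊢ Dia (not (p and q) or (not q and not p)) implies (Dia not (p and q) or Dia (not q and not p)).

Tableau for the negation not (Dia (not (p and q) or (not q and not p)) implies (Dia not (p and q) or Dia (not q and not p))):
1. not (Dia (not (p and q) or (not q and not p)) implies (Dia not (p and q) or Dia (not q and not p))), w0
2. Dia (not (p and q) or (not q and not p)), w0
3. not (Dia not (p and q) or Dia (not q and not p)), w0
4. not Dia not (p and q), w0
5. not Dia (not q and not p), w0
6. p and q, w0
7. p, w0
8. q, w0
9. not (not q and not p), w0
10. not (p and q) or (not q and not p), w1
11. p and q, w1
12. p, w1
13. q, w1
14. not (not q and not p), w1
15. not (p and q), w1
16. not q, w1
Accessibility: w0Rw0, w0Rw1, w1Rw1
Branch closes: q and not q both at w1.
Every branch of the negation's tableau closes; the branch above is one of them.

Yes, valid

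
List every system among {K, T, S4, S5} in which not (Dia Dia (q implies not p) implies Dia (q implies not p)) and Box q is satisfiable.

T-tableau for the formula:
1. not (Dia Dia (q implies not p) implies Dia (q implies not p)) and Box q, u
2. not (Dia Dia (q implies not p) implies Dia (q implies not p)), u
3. Box q, u
4. Dia Dia (q implies not p), u
5. not Dia (q implies not p), u
6. q, u
7. not (q implies not p), u
8. p, u
9. Dia (q implies not p), v
10. q, v
11. not (q implies not p), v
12. p, v
13. q implies not p, w
14. not p, w
Accessibility: uRu, uRv, vRv, vRw, wRw
Complete open branch: satisfiable in T, hence also in K (this T-model is also a K-model).
S4-tableau for the formula:
1. not (Dia Dia (q implies not p) implies Dia (q implies not p)) and Box q, u
2. not (Dia Dia (q implies not p) implies Dia (q implies not p)), u
3. Box q, u
4. Dia Dia (q implies not p), u
5. not Dia (q implies not p), u
6. q, u
7. not (q implies not p), u
8. p, u
9. Dia (q implies not p), v
10. q, v
11. not (q implies not p), v
12. p, v
13. q implies not p, w
14. q, w
15. not (q implies not p), w
16. p, w
17. not p, w
Accessibility: uRu, uRv, uRw, vRv, vRw, wRw
Branch closes: p and not p both at w.
Every branch closes (one shown): unsatisfiable in S4, hence also in S5 (every S5-frame is an S4-frame).

K, T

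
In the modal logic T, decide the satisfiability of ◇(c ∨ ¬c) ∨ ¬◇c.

Satisfiable

1. ◇(c ∨ ¬c) ∨ ¬◇c, w0
2. ¬◇c, w0   [∨-rule on 1 (branches; this branch)]
3. ¬c, w0   [¬◇-rule on 2 via w0Rw0]
Accessibility: w0Rw0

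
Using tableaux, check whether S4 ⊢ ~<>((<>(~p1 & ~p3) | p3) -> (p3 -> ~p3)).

Not valid

Tableau for the negation <>((<>(~p1 & ~p3) | p3) -> (p3 -> ~p3)):
1. <>((<>(~p1 & ~p3) | p3) -> (p3 -> ~p3)), 0
2. (<>(~p1 & ~p3) | p3) -> (p3 -> ~p3), 1
3. p3 -> ~p3, 1
4. ~p3, 1
Accessibility: 0R0, 0R1, 1R1
The negation has an open branch (countermodel exists).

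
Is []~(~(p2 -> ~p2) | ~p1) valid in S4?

Not valid

Tableau for the negation ~[]~(~(p2 -> ~p2) | ~p1):
1. ~[]~(~(p2 -> ~p2) | ~p1), w0
2. ~(p2 -> ~p2) | ~p1, w1
3. ~p1, w1
Accessibility: w0Rw0, w0Rw1, w1Rw1
The negation has an open branch (countermodel exists).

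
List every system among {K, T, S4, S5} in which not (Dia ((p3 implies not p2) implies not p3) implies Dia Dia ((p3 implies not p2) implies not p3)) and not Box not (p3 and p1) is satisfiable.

K

K-tableau for the formula:
1. not (Dia ((p3 implies not p2) implies not p3) implies Dia Dia ((p3 implies not p2) implies not p3)) and not Box not (p3 and p1), 0
2. not (Dia ((p3 implies not p2) implies not p3) implies Dia Dia ((p3 implies not p2) implies not p3)), 0   [and-rule on 1]
3. not Box not (p3 and p1), 0   [and-rule on 1]
4. Dia ((p3 implies not p2) implies not p3), 0   [neg-implies-rule on 2]
5. not Dia Dia ((p3 implies not p2) implies not p3), 0   [neg-implies-rule on 2]
6. p3 and p1, 1   [neg-Box-rule on 3: fresh world 1, 0R1]
7. p3, 1   [and-rule on 6]
8. p1, 1   [and-rule on 6]
9. not Dia ((p3 implies not p2) implies not p3), 1   [neg-Dia-rule on 5 via 0R1]
10. (p3 implies not p2) implies not p3, 2   [Dia-rule on 4: fresh world 2, 0R2]
11. not Dia ((p3 implies not p2) implies not p3), 2   [neg-Dia-rule on 5 via 0R2]
12. not p3, 2   [implies-rule on 10 (branches; this branch)]
Accessibility: 0R1, 0R2
Complete open branch: satisfiable in K.
T-tableau for the formula:
1. not (Dia ((p3 implies not p2) implies not p3) implies Dia Dia ((p3 implies not p2) implies not p3)) and not Box not (p3 and p1), 0
2. not (Dia ((p3 implies not p2) implies not p3) implies Dia Dia ((p3 implies not p2) implies not p3)), 0   [and-rule on 1]
3. not Box not (p3 and p1), 0   [and-rule on 1]
4. Dia ((p3 implies not p2) implies not p3), 0   [neg-implies-rule on 2]
5. not Dia Dia ((p3 implies not p2) implies not p3), 0   [neg-implies-rule on 2]
6. not Dia ((p3 implies not p2) implies not p3), 0   [neg-Dia-rule on 5 via 0R0]
7. not ((p3 implies not p2) implies not p3), 0   [neg-Dia-rule on 6 via 0R0]
8. p3 implies not p2, 0   [neg-implies-rule on 7]
9. p3, 0   [neg-implies-rule on 7]
10. not p2, 0   [implies-rule on 8 (branches; this branch)]
11. p3 and p1, 1   [neg-Box-rule on 3: fresh world 1, 0R1]
12. p3, 1   [and-rule on 11]
13. p1, 1   [and-rule on 11]
14. not Dia ((p3 implies not p2) implies not p3), 1   [neg-Dia-rule on 5 via 0R1]
15. not ((p3 implies not p2) implies not p3), 1   [neg-Dia-rule on 6 via 0R1]
16. p3 implies not p2, 1   [neg-implies-rule on 15]
17. not p2, 1   [implies-rule on 16 (branches; this branch)]
18. (p3 implies not p2) implies not p3, 2   [Dia-rule on 4: fresh world 2, 0R2]
19. not Dia ((p3 implies not p2) implies not p3), 2   [neg-Dia-rule on 5 via 0R2]
20. not ((p3 implies not p2) implies not p3), 2   [neg-Dia-rule on 6 via 0R2]
21. p3 implies not p2, 2   [neg-implies-rule on 20]
22. p3, 2   [neg-implies-rule on 20]
23. not (p3 implies not p2), 2   [implies-rule on 18 (branches; this branch)]
24. p2, 2   [neg-implies-rule on 23]
25. not p2, 2   [implies-rule on 21 (branches; this branch)]
Accessibility: 0R0, 0R1, 0R2, 1R1, 2R2
Branch closes: p2 and not p2 both at 2.
Every branch closes (one shown): unsatisfiable in T, hence also in S4, S5 (every S4/S5-frame is a T-frame).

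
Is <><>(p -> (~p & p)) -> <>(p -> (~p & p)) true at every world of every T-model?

Not valid

Tableau for the negation ~(<><>(p -> (~p & p)) -> <>(p -> (~p & p))):
1. ~(<><>(p -> (~p & p)) -> <>(p -> (~p & p))), 0
2. <><>(p -> (~p & p)), 0
3. ~<>(p -> (~p & p)), 0
4. ~(p -> (~p & p)), 0
5. p, 0
6. ~(~p & p), 0
7. <>(p -> (~p & p)), 1
8. ~(p -> (~p & p)), 1
9. p, 1
10. ~(~p & p), 1
11. p -> (~p & p), 2
12. ~p, 2
Accessibility: 0R0, 0R1, 1R1, 1R2, 2R2
The negation has an open branch (countermodel exists).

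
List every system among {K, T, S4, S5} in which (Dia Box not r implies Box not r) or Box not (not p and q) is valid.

S5

S4-tableau for the negation not ((Dia Box not r implies Box not r) or Box not (not p and q)):
1. not ((Dia Box not r implies Box not r) or Box not (not p and q)), 0
2. not (Dia Box not r implies Box not r), 0
3. not Box not (not p and q), 0
4. Dia Box not r, 0
5. not Box not r, 0
6. not p and q, 1
7. not p, 1
8. q, 1
9. Box not r, 2
10. not r, 2
11. r, 3
Accessibility: 0R0, 0R1, 0R2, 0R3, 1R1, 2R2, 3R3
Complete open branch: countermodel on an S4-frame, so not valid in S4, nor in K, T (the same frame is also a K-frame and a T-frame).
S5-tableau for the negation not ((Dia Box not r implies Box not r) or Box not (not p and q)):
1. not ((Dia Box not r implies Box not r) or Box not (not p and q)), 0
2. not (Dia Box not r implies Box not r), 0
3. not Box not (not p and q), 0
4. Dia Box not r, 0
5. not Box not r, 0
6. not p and q, 1
7. not p, 1
8. q, 1
9. Box not r, 2
10. not r, 0
11. not r, 1
12. not r, 2
13. r, 3
14. not r, 3
Accessibility: 0R0, 0R1, 0R2, 0R3, 1R0, 1R1, 1R2, 1R3, 2R0, 2R1, 2R2, 2R3, 3R0, 3R1, 3R2, 3R3
Branch closes: r and not r both at 3.
Every branch closes (one shown): valid in S5.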